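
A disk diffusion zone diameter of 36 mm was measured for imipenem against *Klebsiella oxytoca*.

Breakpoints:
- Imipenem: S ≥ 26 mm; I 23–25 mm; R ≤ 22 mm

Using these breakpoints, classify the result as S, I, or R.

Imipenem (36 mm) ≥ 26 mm — Susceptible

S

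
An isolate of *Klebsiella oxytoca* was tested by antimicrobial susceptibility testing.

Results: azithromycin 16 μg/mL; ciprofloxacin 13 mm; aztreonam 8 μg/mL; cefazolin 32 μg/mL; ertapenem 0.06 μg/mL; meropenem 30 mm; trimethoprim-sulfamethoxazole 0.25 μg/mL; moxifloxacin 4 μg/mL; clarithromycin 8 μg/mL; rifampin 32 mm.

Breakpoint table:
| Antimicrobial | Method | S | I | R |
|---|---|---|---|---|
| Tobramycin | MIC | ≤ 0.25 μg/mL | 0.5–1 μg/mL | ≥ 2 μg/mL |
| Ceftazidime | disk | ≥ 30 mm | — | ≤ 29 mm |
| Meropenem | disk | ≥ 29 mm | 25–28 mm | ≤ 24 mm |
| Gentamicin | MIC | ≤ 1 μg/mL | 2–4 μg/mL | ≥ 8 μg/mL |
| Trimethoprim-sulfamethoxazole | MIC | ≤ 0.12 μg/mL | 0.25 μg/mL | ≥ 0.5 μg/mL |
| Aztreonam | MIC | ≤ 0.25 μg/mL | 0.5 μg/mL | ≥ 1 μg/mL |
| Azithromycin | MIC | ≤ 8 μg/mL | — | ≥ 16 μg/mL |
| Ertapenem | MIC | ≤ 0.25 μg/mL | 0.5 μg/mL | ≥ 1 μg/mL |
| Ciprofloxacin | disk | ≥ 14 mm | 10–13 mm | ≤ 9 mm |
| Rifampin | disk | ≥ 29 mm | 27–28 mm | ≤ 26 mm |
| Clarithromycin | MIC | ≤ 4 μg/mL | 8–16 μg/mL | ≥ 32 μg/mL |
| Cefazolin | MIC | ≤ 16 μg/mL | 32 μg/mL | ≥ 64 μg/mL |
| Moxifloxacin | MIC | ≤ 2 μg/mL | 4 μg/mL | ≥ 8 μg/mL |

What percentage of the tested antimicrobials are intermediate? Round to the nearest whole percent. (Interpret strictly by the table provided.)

50%

Azithromycin: 16 μg/mL is ≥ 16 μg/mL — R
Ciprofloxacin: 13 mm is in 10–13 mm — Intermediate
Aztreonam 8 μg/mL: ≥ 1 μg/mL → resistant
Cefazolin 32 μg/mL: = 32 μg/mL ⇒ Intermediate
Ertapenem: 0.06 μg/mL is ≤ 0.25 μg/mL → susceptible
Meropenem 30 mm: ≥ 29 mm — susceptible
Trimethoprim-sulfamethoxazole: 0.25 μg/mL is = 0.25 μg/mL ⇒ Intermediate
Moxifloxacin: 4 μg/mL is = 4 μg/mL ⇒ I
Clarithromycin 8 μg/mL: in 8–16 μg/mL — intermediate
Rifampin: 32 mm is ≥ 29 mm ⇒ susceptible
Intermediate: 5/10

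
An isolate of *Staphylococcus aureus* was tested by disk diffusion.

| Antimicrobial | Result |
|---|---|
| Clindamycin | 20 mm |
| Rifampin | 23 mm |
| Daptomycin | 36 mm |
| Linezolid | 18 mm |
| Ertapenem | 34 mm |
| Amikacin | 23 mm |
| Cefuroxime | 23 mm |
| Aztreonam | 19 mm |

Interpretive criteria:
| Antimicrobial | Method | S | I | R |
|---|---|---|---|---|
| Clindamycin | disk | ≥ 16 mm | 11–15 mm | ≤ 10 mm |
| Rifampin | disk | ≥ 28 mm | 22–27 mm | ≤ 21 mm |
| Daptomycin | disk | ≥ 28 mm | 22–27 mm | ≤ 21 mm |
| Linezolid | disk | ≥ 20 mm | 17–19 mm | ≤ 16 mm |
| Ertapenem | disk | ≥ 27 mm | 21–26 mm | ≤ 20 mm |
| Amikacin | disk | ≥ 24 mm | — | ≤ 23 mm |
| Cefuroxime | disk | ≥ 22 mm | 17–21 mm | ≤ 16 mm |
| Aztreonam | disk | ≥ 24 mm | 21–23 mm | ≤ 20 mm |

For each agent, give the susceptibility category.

S, I, S, I, S, R, S, R

Clindamycin 20 mm: ≥ 16 mm ⇒ S
Rifampin 23 mm: in 22–27 mm — I
Daptomycin 36 mm: ≥ 28 mm → Susceptible
Linezolid: 18 mm is in 17–19 mm — Intermediate
Ertapenem 34 mm: ≥ 27 mm ⇒ susceptible
Amikacin: 23 mm is ≤ 23 mm → resistant
Cefuroxime 23 mm: ≥ 22 mm — susceptible
Aztreonam (19 mm) ≤ 20 mm ⇒ R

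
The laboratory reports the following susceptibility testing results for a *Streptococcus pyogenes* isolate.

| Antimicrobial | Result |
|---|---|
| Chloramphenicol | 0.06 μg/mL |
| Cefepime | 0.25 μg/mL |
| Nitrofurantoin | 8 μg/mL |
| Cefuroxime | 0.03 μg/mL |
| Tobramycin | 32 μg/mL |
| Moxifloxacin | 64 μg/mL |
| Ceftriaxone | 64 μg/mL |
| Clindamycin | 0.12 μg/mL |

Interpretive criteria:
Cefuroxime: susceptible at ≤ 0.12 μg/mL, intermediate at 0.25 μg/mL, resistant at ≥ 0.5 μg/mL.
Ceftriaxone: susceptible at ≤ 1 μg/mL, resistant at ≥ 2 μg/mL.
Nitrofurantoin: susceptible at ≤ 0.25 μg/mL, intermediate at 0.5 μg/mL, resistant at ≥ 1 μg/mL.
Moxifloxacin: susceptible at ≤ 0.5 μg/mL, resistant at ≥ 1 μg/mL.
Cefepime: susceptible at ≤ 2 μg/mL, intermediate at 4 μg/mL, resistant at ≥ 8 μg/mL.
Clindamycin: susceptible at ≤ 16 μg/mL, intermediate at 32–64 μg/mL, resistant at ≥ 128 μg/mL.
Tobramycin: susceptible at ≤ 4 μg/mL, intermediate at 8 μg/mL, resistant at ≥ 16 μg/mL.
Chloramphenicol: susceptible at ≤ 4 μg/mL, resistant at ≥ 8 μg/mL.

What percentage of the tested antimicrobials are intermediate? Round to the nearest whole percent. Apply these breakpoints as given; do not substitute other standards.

Chloramphenicol (0.06 μg/mL) ≤ 4 μg/mL ⇒ S
Cefepime: 0.25 μg/mL is ≤ 2 μg/mL — Susceptible
Nitrofurantoin 8 μg/mL: ≥ 1 μg/mL — Resistant
Cefuroxime 0.03 μg/mL: ≤ 0.12 μg/mL → Susceptible
Tobramycin 32 μg/mL: ≥ 16 μg/mL — Resistant
Moxifloxacin 64 μg/mL: ≥ 1 μg/mL ⇒ R
Ceftriaxone: 64 μg/mL is ≥ 2 μg/mL → Resistant
Clindamycin: 0.12 μg/mL is ≤ 16 μg/mL — susceptible
Intermediate: 0/8

0%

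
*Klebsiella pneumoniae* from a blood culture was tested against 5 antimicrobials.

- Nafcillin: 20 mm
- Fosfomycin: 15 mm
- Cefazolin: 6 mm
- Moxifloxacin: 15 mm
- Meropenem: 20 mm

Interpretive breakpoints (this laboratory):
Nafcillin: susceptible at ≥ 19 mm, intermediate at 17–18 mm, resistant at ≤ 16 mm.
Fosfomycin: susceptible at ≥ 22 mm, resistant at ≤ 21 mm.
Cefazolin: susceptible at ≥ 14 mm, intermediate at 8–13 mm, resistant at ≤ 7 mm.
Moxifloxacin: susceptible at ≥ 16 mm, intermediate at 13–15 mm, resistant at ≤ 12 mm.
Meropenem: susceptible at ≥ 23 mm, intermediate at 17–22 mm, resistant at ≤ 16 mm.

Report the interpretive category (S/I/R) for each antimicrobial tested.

Nafcillin (20 mm) ≥ 19 mm → susceptible
Fosfomycin 15 mm: ≤ 21 mm — R
Cefazolin 6 mm: ≤ 7 mm — Resistant
Moxifloxacin 15 mm: in 13–15 mm → Intermediate
Meropenem (20 mm) in 17–22 mm → I

S, R, R, I, I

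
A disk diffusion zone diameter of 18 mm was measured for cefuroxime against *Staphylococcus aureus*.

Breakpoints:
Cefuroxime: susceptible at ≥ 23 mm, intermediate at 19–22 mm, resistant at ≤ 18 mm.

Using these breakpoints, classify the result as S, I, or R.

Cefuroxime: 18 mm is ≤ 18 mm → resistant

R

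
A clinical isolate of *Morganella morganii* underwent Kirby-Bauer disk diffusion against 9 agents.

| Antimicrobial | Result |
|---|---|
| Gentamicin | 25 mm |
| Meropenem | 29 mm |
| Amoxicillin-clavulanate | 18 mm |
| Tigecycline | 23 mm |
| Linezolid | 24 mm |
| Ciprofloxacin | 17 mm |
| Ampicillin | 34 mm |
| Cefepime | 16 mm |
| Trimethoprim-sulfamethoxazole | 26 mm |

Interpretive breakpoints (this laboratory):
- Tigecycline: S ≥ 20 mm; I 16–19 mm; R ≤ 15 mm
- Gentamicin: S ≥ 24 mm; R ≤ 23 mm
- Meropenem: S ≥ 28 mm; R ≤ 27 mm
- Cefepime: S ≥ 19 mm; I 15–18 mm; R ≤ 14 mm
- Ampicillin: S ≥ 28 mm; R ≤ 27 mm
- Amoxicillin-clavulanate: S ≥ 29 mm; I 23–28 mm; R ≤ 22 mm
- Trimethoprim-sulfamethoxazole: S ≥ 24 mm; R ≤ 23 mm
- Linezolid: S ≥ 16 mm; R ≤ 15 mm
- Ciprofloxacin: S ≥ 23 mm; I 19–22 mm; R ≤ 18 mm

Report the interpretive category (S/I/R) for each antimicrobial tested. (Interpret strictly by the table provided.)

S, S, R, S, S, R, S, I, S

Gentamicin: 25 mm is ≥ 24 mm — Susceptible
Meropenem 29 mm: ≥ 28 mm ⇒ susceptible
Amoxicillin-clavulanate 18 mm: ≤ 22 mm — resistant
Tigecycline (23 mm) ≥ 20 mm ⇒ susceptible
Linezolid: 24 mm is ≥ 16 mm — S
Ciprofloxacin (17 mm) ≤ 18 mm ⇒ resistant
Ampicillin 34 mm: ≥ 28 mm → S
Cefepime: 16 mm is in 15–18 mm → intermediate
Trimethoprim-sulfamethoxazole: 26 mm is ≥ 24 mm — Susceptible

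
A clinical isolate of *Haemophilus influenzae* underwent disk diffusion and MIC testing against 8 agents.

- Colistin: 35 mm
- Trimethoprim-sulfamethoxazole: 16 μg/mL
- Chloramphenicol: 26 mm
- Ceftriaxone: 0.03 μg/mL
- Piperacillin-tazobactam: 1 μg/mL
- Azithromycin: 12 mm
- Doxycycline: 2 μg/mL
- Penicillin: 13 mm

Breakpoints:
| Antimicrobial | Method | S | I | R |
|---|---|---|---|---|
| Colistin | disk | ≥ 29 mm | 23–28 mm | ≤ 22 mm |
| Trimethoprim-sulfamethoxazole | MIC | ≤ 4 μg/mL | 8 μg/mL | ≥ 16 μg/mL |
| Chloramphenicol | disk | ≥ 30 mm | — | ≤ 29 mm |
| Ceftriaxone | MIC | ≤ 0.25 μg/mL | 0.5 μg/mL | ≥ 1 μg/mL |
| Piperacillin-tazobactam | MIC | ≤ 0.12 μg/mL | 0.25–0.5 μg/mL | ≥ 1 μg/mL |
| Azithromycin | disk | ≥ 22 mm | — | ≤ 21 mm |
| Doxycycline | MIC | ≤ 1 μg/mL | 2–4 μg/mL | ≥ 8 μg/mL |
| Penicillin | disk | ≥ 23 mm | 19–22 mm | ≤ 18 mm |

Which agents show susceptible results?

colistin, ceftriaxone

Colistin (35 mm) ≥ 29 mm — Susceptible
Trimethoprim-sulfamethoxazole (16 μg/mL) ≥ 16 μg/mL ⇒ Resistant
Chloramphenicol (26 mm) ≤ 29 mm → R
Ceftriaxone 0.03 μg/mL: ≤ 0.25 μg/mL ⇒ S
Piperacillin-tazobactam: 1 μg/mL is ≥ 1 μg/mL → Resistant
Azithromycin: 12 mm is ≤ 21 mm → R
Doxycycline (2 μg/mL) in 2–4 μg/mL — intermediate
Penicillin: 13 mm is ≤ 18 mm — resistant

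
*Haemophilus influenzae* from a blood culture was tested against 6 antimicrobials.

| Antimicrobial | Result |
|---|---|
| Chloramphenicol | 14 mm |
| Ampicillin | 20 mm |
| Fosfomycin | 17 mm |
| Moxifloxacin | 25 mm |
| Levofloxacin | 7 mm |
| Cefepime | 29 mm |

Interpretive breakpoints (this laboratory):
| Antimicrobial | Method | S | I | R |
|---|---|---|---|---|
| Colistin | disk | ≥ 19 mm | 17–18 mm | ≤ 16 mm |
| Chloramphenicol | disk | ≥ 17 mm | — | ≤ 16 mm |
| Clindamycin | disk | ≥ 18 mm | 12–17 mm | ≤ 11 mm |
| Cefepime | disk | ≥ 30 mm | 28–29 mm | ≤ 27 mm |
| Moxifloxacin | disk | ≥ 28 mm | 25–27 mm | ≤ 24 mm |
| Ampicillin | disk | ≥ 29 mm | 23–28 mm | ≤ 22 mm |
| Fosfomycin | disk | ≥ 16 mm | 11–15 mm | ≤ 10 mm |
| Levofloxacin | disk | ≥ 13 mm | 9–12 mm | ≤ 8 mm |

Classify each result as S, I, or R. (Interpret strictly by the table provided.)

Chloramphenicol (14 mm) ≤ 16 mm ⇒ Resistant
Ampicillin (20 mm) ≤ 22 mm → Resistant
Fosfomycin 17 mm: ≥ 16 mm ⇒ susceptible
Moxifloxacin 25 mm: in 25–27 mm → I
Levofloxacin (7 mm) ≤ 8 mm → R
Cefepime (29 mm) in 28–29 mm — intermediate

R, R, S, I, R, I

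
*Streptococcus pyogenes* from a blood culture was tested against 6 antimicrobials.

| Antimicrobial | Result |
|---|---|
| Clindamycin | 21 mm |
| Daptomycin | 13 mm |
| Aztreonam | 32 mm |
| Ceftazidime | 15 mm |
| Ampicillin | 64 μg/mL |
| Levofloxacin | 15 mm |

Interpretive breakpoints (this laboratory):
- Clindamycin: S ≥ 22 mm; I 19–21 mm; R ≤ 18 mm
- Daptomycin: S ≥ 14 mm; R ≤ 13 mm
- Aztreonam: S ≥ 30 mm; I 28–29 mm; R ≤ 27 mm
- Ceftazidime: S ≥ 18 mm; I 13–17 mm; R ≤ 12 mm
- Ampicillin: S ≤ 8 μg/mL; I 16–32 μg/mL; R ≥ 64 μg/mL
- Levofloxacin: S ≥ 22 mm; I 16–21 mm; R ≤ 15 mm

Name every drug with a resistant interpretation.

daptomycin, ampicillin, levofloxacin

Clindamycin: 21 mm is in 19–21 mm → intermediate
Daptomycin: 13 mm is ≤ 13 mm → R
Aztreonam 32 mm: ≥ 30 mm ⇒ susceptible
Ceftazidime (15 mm) in 13–17 mm — intermediate
Ampicillin (64 μg/mL) ≥ 64 μg/mL → resistant
Levofloxacin: 15 mm is ≤ 15 mm → resistant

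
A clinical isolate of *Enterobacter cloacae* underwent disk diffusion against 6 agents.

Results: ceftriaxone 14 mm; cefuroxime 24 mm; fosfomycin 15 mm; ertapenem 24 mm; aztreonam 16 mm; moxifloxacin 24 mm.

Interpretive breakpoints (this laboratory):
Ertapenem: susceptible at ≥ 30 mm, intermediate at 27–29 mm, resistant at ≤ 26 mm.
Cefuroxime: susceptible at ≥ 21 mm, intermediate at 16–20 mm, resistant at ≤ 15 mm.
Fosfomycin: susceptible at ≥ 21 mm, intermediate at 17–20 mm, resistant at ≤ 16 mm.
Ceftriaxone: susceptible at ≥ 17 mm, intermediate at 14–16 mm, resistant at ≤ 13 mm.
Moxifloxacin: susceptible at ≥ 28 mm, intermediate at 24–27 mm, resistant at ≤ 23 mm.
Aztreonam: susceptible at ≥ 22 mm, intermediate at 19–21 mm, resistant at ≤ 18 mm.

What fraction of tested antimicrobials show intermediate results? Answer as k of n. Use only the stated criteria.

Ceftriaxone (14 mm) in 14–16 mm → intermediate
Cefuroxime 24 mm: ≥ 21 mm → susceptible
Fosfomycin 15 mm: ≤ 16 mm — R
Ertapenem 24 mm: ≤ 26 mm — Resistant
Aztreonam: 16 mm is ≤ 18 mm ⇒ R
Moxifloxacin: 24 mm is in 24–27 mm ⇒ I
Intermediate: 2/6

2 of 6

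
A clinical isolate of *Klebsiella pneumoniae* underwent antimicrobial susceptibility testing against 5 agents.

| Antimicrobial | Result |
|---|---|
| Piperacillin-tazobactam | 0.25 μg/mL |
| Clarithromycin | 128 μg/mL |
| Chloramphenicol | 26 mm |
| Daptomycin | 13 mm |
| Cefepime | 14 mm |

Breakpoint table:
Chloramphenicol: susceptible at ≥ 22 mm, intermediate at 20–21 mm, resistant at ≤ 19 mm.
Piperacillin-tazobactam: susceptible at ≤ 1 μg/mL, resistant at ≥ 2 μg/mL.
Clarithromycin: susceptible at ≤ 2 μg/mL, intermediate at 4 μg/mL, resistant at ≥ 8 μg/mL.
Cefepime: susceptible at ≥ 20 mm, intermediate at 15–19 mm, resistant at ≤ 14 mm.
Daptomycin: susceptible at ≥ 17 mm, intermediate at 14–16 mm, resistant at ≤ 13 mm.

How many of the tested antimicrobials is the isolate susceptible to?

2

Piperacillin-tazobactam 0.25 μg/mL: ≤ 1 μg/mL ⇒ susceptible
Clarithromycin: 128 μg/mL is ≥ 8 μg/mL → R
Chloramphenicol 26 mm: ≥ 22 mm → susceptible
Daptomycin (13 mm) ≤ 13 mm → R
Cefepime (14 mm) ≤ 14 mm → Resistant
Susceptible: 2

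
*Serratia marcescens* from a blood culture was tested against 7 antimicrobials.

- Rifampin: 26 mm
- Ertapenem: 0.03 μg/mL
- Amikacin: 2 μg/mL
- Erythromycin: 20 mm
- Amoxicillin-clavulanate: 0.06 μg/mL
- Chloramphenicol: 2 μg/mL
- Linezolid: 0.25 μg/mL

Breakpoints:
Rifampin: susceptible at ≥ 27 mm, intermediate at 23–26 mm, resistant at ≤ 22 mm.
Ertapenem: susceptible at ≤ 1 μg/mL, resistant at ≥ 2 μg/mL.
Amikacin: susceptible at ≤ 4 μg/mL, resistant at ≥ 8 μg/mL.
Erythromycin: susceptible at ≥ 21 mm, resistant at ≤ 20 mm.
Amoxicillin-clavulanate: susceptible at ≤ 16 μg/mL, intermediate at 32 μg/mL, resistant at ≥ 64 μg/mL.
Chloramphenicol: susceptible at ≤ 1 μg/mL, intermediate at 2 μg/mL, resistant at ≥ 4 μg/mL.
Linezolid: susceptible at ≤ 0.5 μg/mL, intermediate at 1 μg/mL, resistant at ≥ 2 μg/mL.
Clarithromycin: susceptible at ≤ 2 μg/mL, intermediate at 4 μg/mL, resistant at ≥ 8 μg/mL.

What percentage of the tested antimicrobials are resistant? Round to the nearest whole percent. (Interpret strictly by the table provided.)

14%

Rifampin (26 mm) in 23–26 mm → I
Ertapenem 0.03 μg/mL: ≤ 1 μg/mL → S
Amikacin 2 μg/mL: ≤ 4 μg/mL ⇒ S
Erythromycin: 20 mm is ≤ 20 mm ⇒ R
Amoxicillin-clavulanate (0.06 μg/mL) ≤ 16 μg/mL ⇒ S
Chloramphenicol (2 μg/mL) = 2 μg/mL ⇒ I
Linezolid (0.25 μg/mL) ≤ 0.5 μg/mL → Susceptible
Resistant: 1/7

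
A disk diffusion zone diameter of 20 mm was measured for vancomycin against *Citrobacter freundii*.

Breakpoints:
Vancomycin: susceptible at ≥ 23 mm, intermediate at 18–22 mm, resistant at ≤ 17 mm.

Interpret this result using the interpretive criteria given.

Vancomycin: 20 mm is in 18–22 mm — I

Intermediate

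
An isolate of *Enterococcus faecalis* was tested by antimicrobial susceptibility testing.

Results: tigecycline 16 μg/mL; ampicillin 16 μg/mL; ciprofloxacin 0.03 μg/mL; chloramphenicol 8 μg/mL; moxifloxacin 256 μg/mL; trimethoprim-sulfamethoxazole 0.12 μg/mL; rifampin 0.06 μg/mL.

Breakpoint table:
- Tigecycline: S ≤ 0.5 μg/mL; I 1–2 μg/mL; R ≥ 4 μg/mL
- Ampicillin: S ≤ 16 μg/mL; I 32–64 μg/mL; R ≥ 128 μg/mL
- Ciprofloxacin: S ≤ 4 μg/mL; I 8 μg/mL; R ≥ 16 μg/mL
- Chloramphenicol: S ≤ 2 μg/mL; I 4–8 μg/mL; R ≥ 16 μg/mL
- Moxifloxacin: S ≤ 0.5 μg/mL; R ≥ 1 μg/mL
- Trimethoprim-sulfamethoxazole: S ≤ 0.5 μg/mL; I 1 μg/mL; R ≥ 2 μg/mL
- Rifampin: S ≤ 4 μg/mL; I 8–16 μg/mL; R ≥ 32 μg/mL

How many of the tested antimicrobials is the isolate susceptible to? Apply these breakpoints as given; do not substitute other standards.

Tigecycline: 16 μg/mL is ≥ 4 μg/mL — Resistant
Ampicillin: 16 μg/mL is ≤ 16 μg/mL — Susceptible
Ciprofloxacin 0.03 μg/mL: ≤ 4 μg/mL → Susceptible
Chloramphenicol: 8 μg/mL is in 4–8 μg/mL ⇒ Intermediate
Moxifloxacin (256 μg/mL) ≥ 1 μg/mL → R
Trimethoprim-sulfamethoxazole (0.12 μg/mL) ≤ 0.5 μg/mL ⇒ susceptible
Rifampin: 0.06 μg/mL is ≤ 4 μg/mL — Susceptible
Susceptible: 4

4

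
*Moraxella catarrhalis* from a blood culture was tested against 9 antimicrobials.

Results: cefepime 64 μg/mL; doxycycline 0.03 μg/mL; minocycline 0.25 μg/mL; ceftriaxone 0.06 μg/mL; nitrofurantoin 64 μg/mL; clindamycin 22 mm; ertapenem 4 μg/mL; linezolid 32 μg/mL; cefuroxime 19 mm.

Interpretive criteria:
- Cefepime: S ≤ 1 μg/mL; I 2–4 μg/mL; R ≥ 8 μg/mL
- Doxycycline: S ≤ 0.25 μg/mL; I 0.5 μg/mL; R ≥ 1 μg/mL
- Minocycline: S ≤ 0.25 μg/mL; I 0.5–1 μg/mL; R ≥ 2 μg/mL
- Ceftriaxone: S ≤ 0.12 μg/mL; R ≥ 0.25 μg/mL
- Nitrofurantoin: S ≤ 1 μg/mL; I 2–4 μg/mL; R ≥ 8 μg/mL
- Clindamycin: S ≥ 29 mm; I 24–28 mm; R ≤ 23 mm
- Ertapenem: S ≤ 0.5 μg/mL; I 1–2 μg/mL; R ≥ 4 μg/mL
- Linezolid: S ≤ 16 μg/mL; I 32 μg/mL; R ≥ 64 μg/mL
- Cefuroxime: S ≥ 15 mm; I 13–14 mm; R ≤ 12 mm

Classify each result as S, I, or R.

Cefepime 64 μg/mL: ≥ 8 μg/mL — R
Doxycycline: 0.03 μg/mL is ≤ 0.25 μg/mL ⇒ S
Minocycline: 0.25 μg/mL is ≤ 0.25 μg/mL — S
Ceftriaxone 0.06 μg/mL: ≤ 0.12 μg/mL — Susceptible
Nitrofurantoin: 64 μg/mL is ≥ 8 μg/mL → resistant
Clindamycin (22 mm) ≤ 23 mm ⇒ Resistant
Ertapenem 4 μg/mL: ≥ 4 μg/mL → Resistant
Linezolid (32 μg/mL) = 32 μg/mL — Intermediate
Cefuroxime: 19 mm is ≥ 15 mm ⇒ S

R, S, S, S, R, R, R, I, S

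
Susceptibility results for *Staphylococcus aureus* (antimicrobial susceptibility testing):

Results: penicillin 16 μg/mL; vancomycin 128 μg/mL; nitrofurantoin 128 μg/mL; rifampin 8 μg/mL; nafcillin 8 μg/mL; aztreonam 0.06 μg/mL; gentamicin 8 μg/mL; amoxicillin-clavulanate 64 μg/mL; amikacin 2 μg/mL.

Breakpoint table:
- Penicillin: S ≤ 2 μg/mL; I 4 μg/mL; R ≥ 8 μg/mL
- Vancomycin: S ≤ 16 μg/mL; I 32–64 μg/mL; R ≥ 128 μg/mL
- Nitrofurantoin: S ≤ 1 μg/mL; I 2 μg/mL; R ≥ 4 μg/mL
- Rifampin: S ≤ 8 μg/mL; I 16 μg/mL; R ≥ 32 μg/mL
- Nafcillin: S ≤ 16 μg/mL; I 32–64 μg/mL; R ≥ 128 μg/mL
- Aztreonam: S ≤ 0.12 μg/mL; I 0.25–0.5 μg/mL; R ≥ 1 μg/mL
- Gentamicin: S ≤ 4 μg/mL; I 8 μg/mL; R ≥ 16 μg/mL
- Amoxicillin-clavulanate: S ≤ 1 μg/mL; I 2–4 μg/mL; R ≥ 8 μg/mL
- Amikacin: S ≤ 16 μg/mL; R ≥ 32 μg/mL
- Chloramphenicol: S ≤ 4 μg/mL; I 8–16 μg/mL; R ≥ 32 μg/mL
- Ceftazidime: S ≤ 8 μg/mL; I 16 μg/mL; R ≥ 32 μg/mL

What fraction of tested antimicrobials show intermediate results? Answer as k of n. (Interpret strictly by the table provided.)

1 of 9

Penicillin 16 μg/mL: ≥ 8 μg/mL ⇒ resistant
Vancomycin 128 μg/mL: ≥ 128 μg/mL — Resistant
Nitrofurantoin 128 μg/mL: ≥ 4 μg/mL ⇒ resistant
Rifampin (8 μg/mL) ≤ 8 μg/mL ⇒ S
Nafcillin 8 μg/mL: ≤ 16 μg/mL → susceptible
Aztreonam: 0.06 μg/mL is ≤ 0.12 μg/mL ⇒ Susceptible
Gentamicin 8 μg/mL: = 8 μg/mL — intermediate
Amoxicillin-clavulanate (64 μg/mL) ≥ 8 μg/mL → resistant
Amikacin: 2 μg/mL is ≤ 16 μg/mL ⇒ susceptible
Intermediate: 1/9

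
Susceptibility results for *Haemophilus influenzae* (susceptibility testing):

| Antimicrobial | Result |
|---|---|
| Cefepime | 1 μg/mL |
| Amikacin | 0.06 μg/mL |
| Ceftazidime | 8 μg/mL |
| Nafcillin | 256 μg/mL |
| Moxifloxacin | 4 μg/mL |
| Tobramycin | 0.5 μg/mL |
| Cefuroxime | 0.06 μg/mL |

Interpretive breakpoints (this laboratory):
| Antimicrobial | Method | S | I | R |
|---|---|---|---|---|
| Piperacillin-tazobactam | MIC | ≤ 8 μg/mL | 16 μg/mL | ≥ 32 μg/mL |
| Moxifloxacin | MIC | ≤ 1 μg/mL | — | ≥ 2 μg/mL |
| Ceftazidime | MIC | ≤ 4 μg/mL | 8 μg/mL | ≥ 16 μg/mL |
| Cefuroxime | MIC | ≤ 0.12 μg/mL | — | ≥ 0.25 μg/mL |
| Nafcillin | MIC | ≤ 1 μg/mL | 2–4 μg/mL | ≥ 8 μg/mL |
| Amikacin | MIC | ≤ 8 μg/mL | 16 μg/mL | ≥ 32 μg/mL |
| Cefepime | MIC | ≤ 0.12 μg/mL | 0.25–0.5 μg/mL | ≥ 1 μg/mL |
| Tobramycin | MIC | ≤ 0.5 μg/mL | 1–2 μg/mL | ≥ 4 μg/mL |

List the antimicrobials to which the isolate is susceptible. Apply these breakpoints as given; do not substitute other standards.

amikacin, tobramycin, cefuroxime

Cefepime: 1 μg/mL is ≥ 1 μg/mL ⇒ Resistant
Amikacin: 0.06 μg/mL is ≤ 8 μg/mL — S
Ceftazidime 8 μg/mL: = 8 μg/mL → Intermediate
Nafcillin 256 μg/mL: ≥ 8 μg/mL → R
Moxifloxacin 4 μg/mL: ≥ 2 μg/mL — resistant
Tobramycin (0.5 μg/mL) ≤ 0.5 μg/mL ⇒ susceptible
Cefuroxime 0.06 μg/mL: ≤ 0.12 μg/mL — S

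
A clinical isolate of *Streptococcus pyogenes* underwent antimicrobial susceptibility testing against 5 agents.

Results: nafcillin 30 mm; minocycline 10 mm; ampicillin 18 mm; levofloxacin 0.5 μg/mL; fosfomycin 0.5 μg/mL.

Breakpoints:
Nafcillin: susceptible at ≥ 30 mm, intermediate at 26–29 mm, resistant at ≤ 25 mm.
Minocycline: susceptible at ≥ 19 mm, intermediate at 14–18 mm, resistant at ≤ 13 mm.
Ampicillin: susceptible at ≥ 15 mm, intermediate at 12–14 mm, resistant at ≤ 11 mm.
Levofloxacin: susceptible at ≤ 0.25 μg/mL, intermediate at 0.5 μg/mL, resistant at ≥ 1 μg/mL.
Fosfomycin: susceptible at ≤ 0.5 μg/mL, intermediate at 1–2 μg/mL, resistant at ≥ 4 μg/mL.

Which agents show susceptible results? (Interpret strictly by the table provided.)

Nafcillin 30 mm: ≥ 30 mm ⇒ susceptible
Minocycline: 10 mm is ≤ 13 mm → Resistant
Ampicillin (18 mm) ≥ 15 mm → Susceptible
Levofloxacin 0.5 μg/mL: = 0.5 μg/mL ⇒ I
Fosfomycin 0.5 μg/mL: ≤ 0.5 μg/mL — susceptible

nafcillin, ampicillin, fosfomycin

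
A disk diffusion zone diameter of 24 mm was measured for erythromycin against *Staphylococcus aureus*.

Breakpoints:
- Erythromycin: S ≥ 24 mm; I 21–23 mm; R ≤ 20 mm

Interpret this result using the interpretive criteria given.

Susceptible

Erythromycin (24 mm) ≥ 24 mm ⇒ Susceptible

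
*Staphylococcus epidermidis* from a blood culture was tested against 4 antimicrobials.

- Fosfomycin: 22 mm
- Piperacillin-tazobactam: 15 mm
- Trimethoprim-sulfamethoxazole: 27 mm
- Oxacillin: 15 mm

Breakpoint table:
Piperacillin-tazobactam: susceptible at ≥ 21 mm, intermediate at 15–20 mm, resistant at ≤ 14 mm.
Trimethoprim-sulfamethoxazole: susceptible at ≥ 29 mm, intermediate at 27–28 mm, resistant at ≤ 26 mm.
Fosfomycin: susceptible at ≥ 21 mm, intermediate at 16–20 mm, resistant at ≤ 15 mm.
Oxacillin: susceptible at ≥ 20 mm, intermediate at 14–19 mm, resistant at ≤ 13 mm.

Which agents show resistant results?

none

Fosfomycin: 22 mm is ≥ 21 mm — susceptible
Piperacillin-tazobactam 15 mm: in 15–20 mm → intermediate
Trimethoprim-sulfamethoxazole (27 mm) in 27–28 mm — I
Oxacillin: 15 mm is in 14–19 mm ⇒ I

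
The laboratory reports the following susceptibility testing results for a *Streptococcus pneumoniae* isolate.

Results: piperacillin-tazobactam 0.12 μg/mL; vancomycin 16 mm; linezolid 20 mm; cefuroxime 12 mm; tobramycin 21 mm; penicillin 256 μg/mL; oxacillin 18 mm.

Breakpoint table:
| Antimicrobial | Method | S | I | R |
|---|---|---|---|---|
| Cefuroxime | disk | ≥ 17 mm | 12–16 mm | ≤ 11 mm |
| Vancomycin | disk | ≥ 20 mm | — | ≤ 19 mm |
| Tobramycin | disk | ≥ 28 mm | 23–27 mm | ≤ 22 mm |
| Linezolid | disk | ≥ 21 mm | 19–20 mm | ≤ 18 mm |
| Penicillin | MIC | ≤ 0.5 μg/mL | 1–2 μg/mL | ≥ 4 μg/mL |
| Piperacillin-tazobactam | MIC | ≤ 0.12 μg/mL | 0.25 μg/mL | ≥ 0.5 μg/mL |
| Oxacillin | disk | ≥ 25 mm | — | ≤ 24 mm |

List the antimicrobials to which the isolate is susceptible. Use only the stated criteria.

Piperacillin-tazobactam (0.12 μg/mL) ≤ 0.12 μg/mL ⇒ S
Vancomycin (16 mm) ≤ 19 mm ⇒ resistant
Linezolid: 20 mm is in 19–20 mm → intermediate
Cefuroxime: 12 mm is in 12–16 mm ⇒ Intermediate
Tobramycin 21 mm: ≤ 22 mm — Resistant
Penicillin 256 μg/mL: ≥ 4 μg/mL → resistant
Oxacillin (18 mm) ≤ 24 mm → resistant

piperacillin-tazobactam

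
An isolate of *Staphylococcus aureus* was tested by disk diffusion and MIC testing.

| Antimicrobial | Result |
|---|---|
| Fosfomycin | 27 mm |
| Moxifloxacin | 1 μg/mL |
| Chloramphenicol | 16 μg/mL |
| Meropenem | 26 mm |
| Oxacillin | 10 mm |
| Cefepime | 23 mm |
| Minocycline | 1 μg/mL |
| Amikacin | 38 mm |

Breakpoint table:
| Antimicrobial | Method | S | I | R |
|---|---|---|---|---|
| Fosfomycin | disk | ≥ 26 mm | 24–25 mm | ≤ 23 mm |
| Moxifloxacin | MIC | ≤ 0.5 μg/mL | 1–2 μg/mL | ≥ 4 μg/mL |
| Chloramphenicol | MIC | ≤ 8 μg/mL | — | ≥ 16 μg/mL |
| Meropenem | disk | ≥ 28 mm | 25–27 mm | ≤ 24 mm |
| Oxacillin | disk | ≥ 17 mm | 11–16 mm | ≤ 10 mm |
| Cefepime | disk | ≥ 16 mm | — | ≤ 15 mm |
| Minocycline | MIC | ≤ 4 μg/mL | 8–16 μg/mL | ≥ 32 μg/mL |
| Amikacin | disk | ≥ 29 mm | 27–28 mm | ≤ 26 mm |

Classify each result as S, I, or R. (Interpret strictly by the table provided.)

Fosfomycin (27 mm) ≥ 26 mm — susceptible
Moxifloxacin 1 μg/mL: in 1–2 μg/mL — I
Chloramphenicol (16 μg/mL) ≥ 16 μg/mL → R
Meropenem (26 mm) in 25–27 mm ⇒ I
Oxacillin (10 mm) ≤ 10 mm ⇒ resistant
Cefepime 23 mm: ≥ 16 mm ⇒ susceptible
Minocycline: 1 μg/mL is ≤ 4 μg/mL — S
Amikacin (38 mm) ≥ 29 mm → S

S, I, R, I, R, S, S, S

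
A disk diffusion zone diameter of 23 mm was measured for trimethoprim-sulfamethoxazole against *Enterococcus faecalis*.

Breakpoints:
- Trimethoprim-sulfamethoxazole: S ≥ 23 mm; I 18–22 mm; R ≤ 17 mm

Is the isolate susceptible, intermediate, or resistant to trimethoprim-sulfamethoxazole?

Trimethoprim-sulfamethoxazole (23 mm) ≥ 23 mm ⇒ Susceptible

S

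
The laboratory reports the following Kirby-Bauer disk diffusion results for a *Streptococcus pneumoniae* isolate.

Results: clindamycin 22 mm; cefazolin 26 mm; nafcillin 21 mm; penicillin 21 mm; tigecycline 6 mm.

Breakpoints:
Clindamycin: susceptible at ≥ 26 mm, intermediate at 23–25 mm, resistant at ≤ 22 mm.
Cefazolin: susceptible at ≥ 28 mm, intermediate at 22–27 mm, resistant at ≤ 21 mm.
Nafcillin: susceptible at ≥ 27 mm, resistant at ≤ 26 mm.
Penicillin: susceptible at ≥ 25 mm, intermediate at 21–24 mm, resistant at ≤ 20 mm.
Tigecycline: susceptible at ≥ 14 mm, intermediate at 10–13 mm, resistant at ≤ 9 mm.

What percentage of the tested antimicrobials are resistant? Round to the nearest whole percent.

Clindamycin 22 mm: ≤ 22 mm ⇒ Resistant
Cefazolin: 26 mm is in 22–27 mm → Intermediate
Nafcillin 21 mm: ≤ 26 mm — Resistant
Penicillin 21 mm: in 21–24 mm — intermediate
Tigecycline: 6 mm is ≤ 9 mm ⇒ Resistant
Resistant: 3/5

60%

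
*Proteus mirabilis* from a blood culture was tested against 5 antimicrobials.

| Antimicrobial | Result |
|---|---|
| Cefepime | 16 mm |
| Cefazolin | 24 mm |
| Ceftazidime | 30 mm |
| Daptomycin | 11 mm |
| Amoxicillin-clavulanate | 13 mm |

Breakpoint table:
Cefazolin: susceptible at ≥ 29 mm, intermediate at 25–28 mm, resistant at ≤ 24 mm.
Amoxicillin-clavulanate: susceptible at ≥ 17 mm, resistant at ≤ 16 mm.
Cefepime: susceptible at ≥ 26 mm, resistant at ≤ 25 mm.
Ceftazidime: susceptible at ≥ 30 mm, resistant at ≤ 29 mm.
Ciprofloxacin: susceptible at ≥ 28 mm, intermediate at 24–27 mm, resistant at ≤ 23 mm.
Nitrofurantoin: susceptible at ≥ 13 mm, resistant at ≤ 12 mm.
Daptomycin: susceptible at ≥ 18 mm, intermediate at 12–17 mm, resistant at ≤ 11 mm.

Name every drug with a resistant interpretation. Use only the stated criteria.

cefepime, cefazolin, daptomycin, amoxicillin-clavulanate

Cefepime: 16 mm is ≤ 25 mm — Resistant
Cefazolin 24 mm: ≤ 24 mm → R
Ceftazidime: 30 mm is ≥ 30 mm — susceptible
Daptomycin 11 mm: ≤ 11 mm → Resistant
Amoxicillin-clavulanate 13 mm: ≤ 16 mm — R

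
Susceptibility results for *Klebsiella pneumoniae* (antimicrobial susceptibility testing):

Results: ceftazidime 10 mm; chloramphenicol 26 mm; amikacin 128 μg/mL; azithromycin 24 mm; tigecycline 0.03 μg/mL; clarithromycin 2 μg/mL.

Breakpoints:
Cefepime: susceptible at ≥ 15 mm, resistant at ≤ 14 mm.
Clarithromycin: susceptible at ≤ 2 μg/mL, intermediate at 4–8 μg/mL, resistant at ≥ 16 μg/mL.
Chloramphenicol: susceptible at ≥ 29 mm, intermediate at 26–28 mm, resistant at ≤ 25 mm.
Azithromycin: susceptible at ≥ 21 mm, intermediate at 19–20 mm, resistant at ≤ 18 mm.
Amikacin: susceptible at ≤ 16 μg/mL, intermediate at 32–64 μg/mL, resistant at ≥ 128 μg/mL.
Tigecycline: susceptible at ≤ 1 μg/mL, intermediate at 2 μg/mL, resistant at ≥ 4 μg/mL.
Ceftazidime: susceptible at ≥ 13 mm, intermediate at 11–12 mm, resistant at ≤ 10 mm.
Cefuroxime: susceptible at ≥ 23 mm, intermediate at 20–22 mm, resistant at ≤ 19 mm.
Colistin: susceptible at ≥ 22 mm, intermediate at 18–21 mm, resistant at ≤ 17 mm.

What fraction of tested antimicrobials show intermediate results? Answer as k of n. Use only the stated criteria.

1 of 6

Ceftazidime 10 mm: ≤ 10 mm → R
Chloramphenicol 26 mm: in 26–28 mm ⇒ intermediate
Amikacin (128 μg/mL) ≥ 128 μg/mL → R
Azithromycin (24 mm) ≥ 21 mm — susceptible
Tigecycline 0.03 μg/mL: ≤ 1 μg/mL — susceptible
Clarithromycin: 2 μg/mL is ≤ 2 μg/mL ⇒ Susceptible
Intermediate: 1/6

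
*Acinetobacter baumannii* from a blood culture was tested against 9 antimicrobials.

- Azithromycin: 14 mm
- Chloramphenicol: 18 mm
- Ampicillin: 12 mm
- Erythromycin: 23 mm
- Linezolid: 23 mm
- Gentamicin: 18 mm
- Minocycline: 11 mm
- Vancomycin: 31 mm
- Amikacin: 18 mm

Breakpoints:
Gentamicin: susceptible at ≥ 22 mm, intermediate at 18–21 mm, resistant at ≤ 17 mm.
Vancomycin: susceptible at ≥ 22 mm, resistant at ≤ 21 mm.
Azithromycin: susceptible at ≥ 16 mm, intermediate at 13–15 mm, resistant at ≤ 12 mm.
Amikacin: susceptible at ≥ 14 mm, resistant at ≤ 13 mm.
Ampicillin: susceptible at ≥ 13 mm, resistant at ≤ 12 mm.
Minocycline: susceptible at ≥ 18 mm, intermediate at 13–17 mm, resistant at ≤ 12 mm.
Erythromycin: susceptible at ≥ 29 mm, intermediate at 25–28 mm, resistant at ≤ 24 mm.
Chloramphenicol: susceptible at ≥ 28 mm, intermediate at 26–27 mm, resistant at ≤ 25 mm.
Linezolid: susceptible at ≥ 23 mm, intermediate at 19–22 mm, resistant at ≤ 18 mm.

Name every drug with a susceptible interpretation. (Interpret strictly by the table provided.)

linezolid, vancomycin, amikacin

Azithromycin: 14 mm is in 13–15 mm — Intermediate
Chloramphenicol (18 mm) ≤ 25 mm ⇒ R
Ampicillin 12 mm: ≤ 12 mm ⇒ R
Erythromycin 23 mm: ≤ 24 mm ⇒ resistant
Linezolid (23 mm) ≥ 23 mm — Susceptible
Gentamicin (18 mm) in 18–21 mm — I
Minocycline (11 mm) ≤ 12 mm ⇒ resistant
Vancomycin (31 mm) ≥ 22 mm ⇒ S
Amikacin 18 mm: ≥ 14 mm ⇒ susceptible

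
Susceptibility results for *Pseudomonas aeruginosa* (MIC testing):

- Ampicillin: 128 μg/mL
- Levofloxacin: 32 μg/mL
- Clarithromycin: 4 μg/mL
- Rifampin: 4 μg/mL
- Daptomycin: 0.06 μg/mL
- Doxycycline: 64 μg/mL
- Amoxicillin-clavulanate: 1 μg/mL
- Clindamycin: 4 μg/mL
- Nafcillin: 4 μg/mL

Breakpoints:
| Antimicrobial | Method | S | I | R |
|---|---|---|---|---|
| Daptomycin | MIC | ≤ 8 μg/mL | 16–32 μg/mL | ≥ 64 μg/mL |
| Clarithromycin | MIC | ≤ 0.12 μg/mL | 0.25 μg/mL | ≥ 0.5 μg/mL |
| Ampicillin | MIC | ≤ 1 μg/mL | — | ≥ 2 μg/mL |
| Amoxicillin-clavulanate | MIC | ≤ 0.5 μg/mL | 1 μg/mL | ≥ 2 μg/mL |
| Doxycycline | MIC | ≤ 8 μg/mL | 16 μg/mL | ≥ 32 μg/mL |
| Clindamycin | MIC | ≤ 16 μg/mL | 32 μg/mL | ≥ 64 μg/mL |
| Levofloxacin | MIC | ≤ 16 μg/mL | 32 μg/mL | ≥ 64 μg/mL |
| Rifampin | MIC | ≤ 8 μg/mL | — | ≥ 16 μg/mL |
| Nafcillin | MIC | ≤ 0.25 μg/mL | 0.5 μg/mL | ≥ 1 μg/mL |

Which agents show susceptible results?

Ampicillin: 128 μg/mL is ≥ 2 μg/mL ⇒ resistant
Levofloxacin (32 μg/mL) = 32 μg/mL ⇒ I
Clarithromycin: 4 μg/mL is ≥ 0.5 μg/mL ⇒ resistant
Rifampin 4 μg/mL: ≤ 8 μg/mL — susceptible
Daptomycin (0.06 μg/mL) ≤ 8 μg/mL — susceptible
Doxycycline 64 μg/mL: ≥ 32 μg/mL → Resistant
Amoxicillin-clavulanate (1 μg/mL) = 1 μg/mL → intermediate
Clindamycin 4 μg/mL: ≤ 16 μg/mL → S
Nafcillin (4 μg/mL) ≥ 1 μg/mL → resistant

rifampin, daptomycin, clindamycin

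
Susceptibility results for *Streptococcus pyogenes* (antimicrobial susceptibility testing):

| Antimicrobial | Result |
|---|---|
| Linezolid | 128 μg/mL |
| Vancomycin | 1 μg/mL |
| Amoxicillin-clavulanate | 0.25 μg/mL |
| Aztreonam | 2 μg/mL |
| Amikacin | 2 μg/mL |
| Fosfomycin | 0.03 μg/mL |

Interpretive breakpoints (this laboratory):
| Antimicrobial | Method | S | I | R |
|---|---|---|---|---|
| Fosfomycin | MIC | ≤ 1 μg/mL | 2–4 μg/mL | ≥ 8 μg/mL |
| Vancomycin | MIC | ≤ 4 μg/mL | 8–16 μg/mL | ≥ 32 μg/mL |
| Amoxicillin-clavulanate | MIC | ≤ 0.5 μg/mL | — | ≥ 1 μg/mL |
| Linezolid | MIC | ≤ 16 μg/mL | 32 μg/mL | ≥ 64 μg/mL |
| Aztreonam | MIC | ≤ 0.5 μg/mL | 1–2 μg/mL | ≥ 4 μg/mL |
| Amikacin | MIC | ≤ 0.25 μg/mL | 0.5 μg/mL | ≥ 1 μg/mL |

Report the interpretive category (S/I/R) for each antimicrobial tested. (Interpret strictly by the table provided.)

R, S, S, I, R, S

Linezolid: 128 μg/mL is ≥ 64 μg/mL ⇒ Resistant
Vancomycin: 1 μg/mL is ≤ 4 μg/mL — susceptible
Amoxicillin-clavulanate 0.25 μg/mL: ≤ 0.5 μg/mL — Susceptible
Aztreonam 2 μg/mL: in 1–2 μg/mL ⇒ I
Amikacin (2 μg/mL) ≥ 1 μg/mL ⇒ resistant
Fosfomycin 0.03 μg/mL: ≤ 1 μg/mL ⇒ Susceptible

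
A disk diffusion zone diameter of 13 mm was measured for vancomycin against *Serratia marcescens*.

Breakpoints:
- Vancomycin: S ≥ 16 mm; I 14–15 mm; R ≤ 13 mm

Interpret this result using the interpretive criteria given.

Vancomycin: 13 mm is ≤ 13 mm → Resistant

R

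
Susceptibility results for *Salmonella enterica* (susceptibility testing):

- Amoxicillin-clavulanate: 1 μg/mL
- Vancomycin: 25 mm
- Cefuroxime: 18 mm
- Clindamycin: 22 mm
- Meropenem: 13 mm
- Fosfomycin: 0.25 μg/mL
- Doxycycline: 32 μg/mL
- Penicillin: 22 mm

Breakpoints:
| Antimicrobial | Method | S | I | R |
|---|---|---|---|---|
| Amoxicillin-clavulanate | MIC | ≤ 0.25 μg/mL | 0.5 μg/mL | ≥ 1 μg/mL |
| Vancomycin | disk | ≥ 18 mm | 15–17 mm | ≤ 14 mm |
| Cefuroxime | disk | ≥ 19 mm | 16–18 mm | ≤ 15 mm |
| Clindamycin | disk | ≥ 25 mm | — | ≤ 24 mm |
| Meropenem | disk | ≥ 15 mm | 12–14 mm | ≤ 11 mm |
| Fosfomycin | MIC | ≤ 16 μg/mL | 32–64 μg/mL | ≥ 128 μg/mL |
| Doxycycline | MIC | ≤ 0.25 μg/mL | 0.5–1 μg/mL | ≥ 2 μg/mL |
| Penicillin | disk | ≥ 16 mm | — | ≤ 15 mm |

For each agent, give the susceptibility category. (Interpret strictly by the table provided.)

R, S, I, R, I, S, R, S

Amoxicillin-clavulanate (1 μg/mL) ≥ 1 μg/mL → Resistant
Vancomycin: 25 mm is ≥ 18 mm — Susceptible
Cefuroxime: 18 mm is in 16–18 mm — intermediate
Clindamycin: 22 mm is ≤ 24 mm ⇒ R
Meropenem (13 mm) in 12–14 mm ⇒ intermediate
Fosfomycin: 0.25 μg/mL is ≤ 16 μg/mL ⇒ S
Doxycycline 32 μg/mL: ≥ 2 μg/mL ⇒ R
Penicillin 22 mm: ≥ 16 mm ⇒ Susceptible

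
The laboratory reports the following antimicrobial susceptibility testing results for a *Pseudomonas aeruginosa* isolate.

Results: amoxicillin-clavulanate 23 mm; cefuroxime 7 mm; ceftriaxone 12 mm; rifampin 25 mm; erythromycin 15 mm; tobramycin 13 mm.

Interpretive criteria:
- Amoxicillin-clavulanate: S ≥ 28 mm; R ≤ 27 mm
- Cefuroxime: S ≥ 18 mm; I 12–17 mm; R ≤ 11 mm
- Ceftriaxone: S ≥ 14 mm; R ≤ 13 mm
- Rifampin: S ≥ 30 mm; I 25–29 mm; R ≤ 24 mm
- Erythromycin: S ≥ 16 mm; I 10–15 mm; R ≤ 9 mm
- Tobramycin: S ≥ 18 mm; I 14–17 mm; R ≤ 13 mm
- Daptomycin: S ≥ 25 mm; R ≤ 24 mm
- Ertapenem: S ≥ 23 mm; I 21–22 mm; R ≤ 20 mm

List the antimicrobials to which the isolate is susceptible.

none

Amoxicillin-clavulanate: 23 mm is ≤ 27 mm — Resistant
Cefuroxime 7 mm: ≤ 11 mm — Resistant
Ceftriaxone (12 mm) ≤ 13 mm — R
Rifampin: 25 mm is in 25–29 mm → Intermediate
Erythromycin (15 mm) in 10–15 mm — I
Tobramycin (13 mm) ≤ 13 mm — resistant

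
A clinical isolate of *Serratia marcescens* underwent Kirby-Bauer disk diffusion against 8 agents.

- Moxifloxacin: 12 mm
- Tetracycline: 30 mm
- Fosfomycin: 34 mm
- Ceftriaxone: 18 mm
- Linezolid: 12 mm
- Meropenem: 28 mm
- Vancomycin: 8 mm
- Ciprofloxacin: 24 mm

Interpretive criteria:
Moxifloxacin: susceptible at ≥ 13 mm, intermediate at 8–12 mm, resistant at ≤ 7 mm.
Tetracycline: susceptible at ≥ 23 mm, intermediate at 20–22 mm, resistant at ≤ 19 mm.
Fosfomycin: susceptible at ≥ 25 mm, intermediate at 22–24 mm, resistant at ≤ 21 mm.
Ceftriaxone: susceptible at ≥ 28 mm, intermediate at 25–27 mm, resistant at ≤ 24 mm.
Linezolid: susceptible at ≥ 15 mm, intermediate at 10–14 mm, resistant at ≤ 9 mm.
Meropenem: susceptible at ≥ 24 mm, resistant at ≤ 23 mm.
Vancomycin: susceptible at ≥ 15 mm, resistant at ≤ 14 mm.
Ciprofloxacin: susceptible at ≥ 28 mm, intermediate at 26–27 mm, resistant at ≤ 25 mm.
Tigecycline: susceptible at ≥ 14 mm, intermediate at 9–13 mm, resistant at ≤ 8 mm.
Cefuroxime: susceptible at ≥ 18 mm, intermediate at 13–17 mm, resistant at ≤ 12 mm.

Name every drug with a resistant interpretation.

ceftriaxone, vancomycin, ciprofloxacin

Moxifloxacin 12 mm: in 8–12 mm → intermediate
Tetracycline (30 mm) ≥ 23 mm → Susceptible
Fosfomycin: 34 mm is ≥ 25 mm → Susceptible
Ceftriaxone (18 mm) ≤ 24 mm → Resistant
Linezolid (12 mm) in 10–14 mm ⇒ intermediate
Meropenem (28 mm) ≥ 24 mm → susceptible
Vancomycin: 8 mm is ≤ 14 mm — Resistant
Ciprofloxacin (24 mm) ≤ 25 mm → R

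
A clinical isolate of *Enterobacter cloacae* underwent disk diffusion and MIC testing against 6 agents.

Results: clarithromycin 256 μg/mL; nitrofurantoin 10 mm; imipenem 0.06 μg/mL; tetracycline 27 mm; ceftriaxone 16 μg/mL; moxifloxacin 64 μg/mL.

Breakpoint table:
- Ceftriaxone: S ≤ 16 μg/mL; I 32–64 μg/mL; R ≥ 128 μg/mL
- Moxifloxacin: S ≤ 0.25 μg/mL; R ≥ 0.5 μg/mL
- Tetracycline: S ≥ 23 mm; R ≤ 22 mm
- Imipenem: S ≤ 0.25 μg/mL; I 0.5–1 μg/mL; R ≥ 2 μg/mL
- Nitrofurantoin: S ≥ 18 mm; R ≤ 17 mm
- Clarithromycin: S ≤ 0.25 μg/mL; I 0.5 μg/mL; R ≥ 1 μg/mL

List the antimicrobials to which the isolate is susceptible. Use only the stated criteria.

imipenem, tetracycline, ceftriaxone

Clarithromycin (256 μg/mL) ≥ 1 μg/mL — Resistant
Nitrofurantoin: 10 mm is ≤ 17 mm ⇒ resistant
Imipenem 0.06 μg/mL: ≤ 0.25 μg/mL → susceptible
Tetracycline 27 mm: ≥ 23 mm ⇒ susceptible
Ceftriaxone: 16 μg/mL is ≤ 16 μg/mL — S
Moxifloxacin 64 μg/mL: ≥ 0.5 μg/mL — Resistant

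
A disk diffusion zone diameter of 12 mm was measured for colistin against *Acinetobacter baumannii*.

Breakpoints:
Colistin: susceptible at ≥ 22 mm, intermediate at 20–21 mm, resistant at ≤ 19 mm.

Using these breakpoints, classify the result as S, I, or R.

R

Colistin 12 mm: ≤ 19 mm — resistant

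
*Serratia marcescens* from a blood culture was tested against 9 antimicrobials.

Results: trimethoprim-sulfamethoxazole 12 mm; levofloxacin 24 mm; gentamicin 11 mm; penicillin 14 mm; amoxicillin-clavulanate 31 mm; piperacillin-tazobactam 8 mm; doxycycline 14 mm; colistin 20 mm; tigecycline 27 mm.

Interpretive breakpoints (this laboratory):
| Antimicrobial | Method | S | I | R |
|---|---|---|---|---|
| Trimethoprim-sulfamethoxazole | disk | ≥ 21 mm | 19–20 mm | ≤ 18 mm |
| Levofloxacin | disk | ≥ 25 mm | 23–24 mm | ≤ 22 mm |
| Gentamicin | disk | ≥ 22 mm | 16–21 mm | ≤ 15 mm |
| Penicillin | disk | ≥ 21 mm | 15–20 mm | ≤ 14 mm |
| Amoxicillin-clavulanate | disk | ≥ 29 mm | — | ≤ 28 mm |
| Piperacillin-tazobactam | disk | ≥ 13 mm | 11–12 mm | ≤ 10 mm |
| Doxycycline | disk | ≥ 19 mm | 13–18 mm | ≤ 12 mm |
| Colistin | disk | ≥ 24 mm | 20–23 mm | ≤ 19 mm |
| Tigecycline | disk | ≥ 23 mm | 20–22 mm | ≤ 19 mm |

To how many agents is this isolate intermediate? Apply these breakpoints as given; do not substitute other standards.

3

Trimethoprim-sulfamethoxazole (12 mm) ≤ 18 mm — resistant
Levofloxacin 24 mm: in 23–24 mm ⇒ I
Gentamicin: 11 mm is ≤ 15 mm → R
Penicillin: 14 mm is ≤ 14 mm → Resistant
Amoxicillin-clavulanate 31 mm: ≥ 29 mm ⇒ susceptible
Piperacillin-tazobactam: 8 mm is ≤ 10 mm → resistant
Doxycycline 14 mm: in 13–18 mm — Intermediate
Colistin: 20 mm is in 20–23 mm ⇒ intermediate
Tigecycline (27 mm) ≥ 23 mm ⇒ Susceptible
Intermediate: 3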